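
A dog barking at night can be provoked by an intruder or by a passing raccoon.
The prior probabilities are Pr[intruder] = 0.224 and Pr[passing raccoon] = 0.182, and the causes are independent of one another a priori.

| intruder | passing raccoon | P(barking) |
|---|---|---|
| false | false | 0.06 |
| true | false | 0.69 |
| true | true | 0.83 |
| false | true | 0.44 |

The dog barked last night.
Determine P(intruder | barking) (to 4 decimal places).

P(intruder | barking) ≈ 0.6152

P(barking) = 0.06·0.776·0.818 + 0.44·0.776·0.182 + 0.69·0.224·0.818 + 0.83·0.224·0.182 = 0.038086 + 0.062142 + 0.126430 + 0.033837 = 0.260495
Of this, 0.160267 comes from 0.126430 + 0.033837 (the intruder=true cases).
Hence the posterior is 0.160267/0.260495 ≈ 0.6152.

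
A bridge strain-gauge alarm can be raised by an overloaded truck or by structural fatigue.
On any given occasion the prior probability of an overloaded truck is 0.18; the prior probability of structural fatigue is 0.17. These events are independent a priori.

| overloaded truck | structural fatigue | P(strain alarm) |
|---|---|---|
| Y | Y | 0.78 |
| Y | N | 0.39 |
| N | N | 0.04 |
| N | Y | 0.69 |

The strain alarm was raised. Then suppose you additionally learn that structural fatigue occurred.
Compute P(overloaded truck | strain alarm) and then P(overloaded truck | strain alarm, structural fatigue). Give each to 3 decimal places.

Sum P(strain alarm|·) weighted by the priors over the 4 (overloaded truck, structural fatigue) configurations:
  P(strain alarm) = 0.04×0.82×0.83 + 0.69×0.82×0.17 + 0.39×0.18×0.83 + 0.78×0.18×0.17
        = 0.027224 + 0.096186 + 0.058266 + 0.023868 = 0.205544
Configurations with overloaded truck contribute 0.082134, so
  P(overloaded truck | strain alarm) = 0.082134 / 0.205544 ≈ 0.400

With the extra evidence:
Numerator (weight on configurations with overloaded truck): 0.78·0.18 = 0.140400
Denominator P(strain alarm | structural fatigue): 0.69·0.82 + 0.78·0.18 = 0.706200
P(overloaded truck | strain alarm, structural fatigue) = 0.140400/0.706200 ≈ 0.199

P(overloaded truck | strain alarm) ≈ 0.400; P(overloaded truck | strain alarm, structural fatigue) ≈ 0.199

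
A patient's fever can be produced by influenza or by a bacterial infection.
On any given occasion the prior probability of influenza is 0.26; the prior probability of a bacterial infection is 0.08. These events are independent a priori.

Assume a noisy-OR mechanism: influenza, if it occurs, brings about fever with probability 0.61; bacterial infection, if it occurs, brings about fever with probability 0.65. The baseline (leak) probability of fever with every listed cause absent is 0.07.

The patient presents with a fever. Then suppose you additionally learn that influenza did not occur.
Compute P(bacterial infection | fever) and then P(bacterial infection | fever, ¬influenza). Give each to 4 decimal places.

P(bacterial infection | fever) ≈ 0.2250; P(bacterial infection | fever, ¬influenza) ≈ 0.4559

Under noisy-OR, P(fever | causes) = 1 − (1−0.07)·∏(1−qᵢ) over the active causes.
Sum P(fever|·) weighted by the priors over the 4 (influenza, bacterial infection) configurations:
  P(fever) = 0.07×0.74×0.92 + 0.6745×0.74×0.08 + 0.6373×0.26×0.92 + 0.873055×0.26×0.08
        = 0.047656 + 0.039930 + 0.152442 + 0.018160 = 0.258188
Configurations with bacterial infection contribute 0.058090, so
  P(bacterial infection | fever) = 0.058090 / 0.258188 ≈ 0.2250

Now also conditioning on influenza≠true:
P(fever | ¬influenza) = 0.07·0.92 + 0.6745·0.08 = 0.064400 + 0.053960 = 0.118360
Of this, 0.053960 comes from 0.6745·0.08 (the bacterial infection=true cases).
P(bacterial infection | fever, ¬influenza) = 0.053960 / 0.118360 ≈ 0.4559
Ruling out influenza raises the posterior on bacterial infection — the flip side of explaining away.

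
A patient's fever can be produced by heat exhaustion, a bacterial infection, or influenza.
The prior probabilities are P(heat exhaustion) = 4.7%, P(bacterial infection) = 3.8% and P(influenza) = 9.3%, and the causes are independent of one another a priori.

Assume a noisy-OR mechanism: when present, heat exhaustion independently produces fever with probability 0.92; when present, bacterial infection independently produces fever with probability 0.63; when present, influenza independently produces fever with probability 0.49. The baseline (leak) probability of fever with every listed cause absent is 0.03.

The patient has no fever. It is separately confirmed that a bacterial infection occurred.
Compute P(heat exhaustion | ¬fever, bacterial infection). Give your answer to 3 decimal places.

P(heat exhaustion | ¬fever, bacterial infection) ≈ 0.004

Under noisy-OR, P(fever | causes) = 1 − (1−0.03)·∏(1−qᵢ) over the active causes.
By total probability over the 4 (heat exhaustion, influenza) configurations:
  P(¬fever | bacterial infection) = 0.3589×0.953×0.907 + 0.183039×0.953×0.093 + 0.028712×0.047×0.907 + 0.014643×0.047×0.093
        = 0.310223 + 0.016223 + 0.001224 + 0.000064 = 0.327734
Keeping only the heat exhaustion-present terms gives 0.001288, so
  P(heat exhaustion | ¬fever, bacterial infection) = 0.001288 / 0.327734 ≈ 0.004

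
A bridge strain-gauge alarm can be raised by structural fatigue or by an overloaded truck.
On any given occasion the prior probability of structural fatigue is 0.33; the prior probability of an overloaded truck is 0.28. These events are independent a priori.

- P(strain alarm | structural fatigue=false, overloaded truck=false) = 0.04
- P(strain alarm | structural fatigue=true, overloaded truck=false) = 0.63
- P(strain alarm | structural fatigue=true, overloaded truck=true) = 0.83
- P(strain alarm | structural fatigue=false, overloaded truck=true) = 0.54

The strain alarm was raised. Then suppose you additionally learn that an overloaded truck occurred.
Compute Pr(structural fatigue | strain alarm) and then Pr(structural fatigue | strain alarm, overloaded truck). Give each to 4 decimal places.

Numerator (weight on configurations with structural fatigue): 0.149688 + 0.076692 = 0.226380
Denominator P(strain alarm): 0.04·0.67·0.72 + 0.54·0.67·0.28 + 0.63·0.33·0.72 + 0.83·0.33·0.28 = 0.346980
Posterior = 0.226380 / 0.346980 ≈ 0.6524

Now also conditioning on overloaded truck=true:
Weight on structural fatigue=true, given the evidence: 0.83×0.33 = 0.273900
The normalizing constant is 0.54×0.67 + 0.83×0.33 = 0.635700
Posterior = 0.273900 / 0.635700 ≈ 0.4309

Pr(structural fatigue | strain alarm) ≈ 0.6524; Pr(structural fatigue | strain alarm, overloaded truck) ≈ 0.4309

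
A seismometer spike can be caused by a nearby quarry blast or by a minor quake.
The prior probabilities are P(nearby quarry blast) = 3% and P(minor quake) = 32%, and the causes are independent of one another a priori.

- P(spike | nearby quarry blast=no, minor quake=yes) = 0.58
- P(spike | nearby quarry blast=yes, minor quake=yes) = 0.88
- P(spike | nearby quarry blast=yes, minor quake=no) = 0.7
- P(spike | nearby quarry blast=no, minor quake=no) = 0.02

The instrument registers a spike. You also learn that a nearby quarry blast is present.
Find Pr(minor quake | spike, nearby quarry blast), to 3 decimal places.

Pr(minor quake | spike, nearby quarry blast) ≈ 0.372

Weight on minor quake=true, given the evidence: 0.88·0.32 = 0.281600
Denominator P(spike | nearby quarry blast): 0.7·0.68 + 0.88·0.32 = 0.757600
P(minor quake | spike, nearby quarry blast) = 0.281600/0.757600 ≈ 0.372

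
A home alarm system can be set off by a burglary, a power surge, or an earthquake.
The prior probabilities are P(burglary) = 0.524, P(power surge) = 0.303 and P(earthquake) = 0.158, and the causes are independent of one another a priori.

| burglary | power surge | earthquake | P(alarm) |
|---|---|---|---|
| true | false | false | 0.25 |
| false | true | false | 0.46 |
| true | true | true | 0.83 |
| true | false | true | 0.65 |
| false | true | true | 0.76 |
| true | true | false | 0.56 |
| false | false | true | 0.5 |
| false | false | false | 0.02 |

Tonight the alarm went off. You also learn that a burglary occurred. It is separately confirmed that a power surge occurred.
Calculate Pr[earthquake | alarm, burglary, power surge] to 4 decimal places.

Sum P(alarm|·) weighted by the priors over both values of earthquake:
  P(alarm | burglary, power surge) = 0.56*0.842 + 0.83*0.158
        = 0.471520 + 0.131140 = 0.602660
Keeping only the earthquake-present terms gives 0.131140, so
  P(earthquake | alarm, burglary, power surge) = 0.131140 / 0.602660 ≈ 0.2176

Pr[earthquake | alarm, burglary, power surge] ≈ 0.2176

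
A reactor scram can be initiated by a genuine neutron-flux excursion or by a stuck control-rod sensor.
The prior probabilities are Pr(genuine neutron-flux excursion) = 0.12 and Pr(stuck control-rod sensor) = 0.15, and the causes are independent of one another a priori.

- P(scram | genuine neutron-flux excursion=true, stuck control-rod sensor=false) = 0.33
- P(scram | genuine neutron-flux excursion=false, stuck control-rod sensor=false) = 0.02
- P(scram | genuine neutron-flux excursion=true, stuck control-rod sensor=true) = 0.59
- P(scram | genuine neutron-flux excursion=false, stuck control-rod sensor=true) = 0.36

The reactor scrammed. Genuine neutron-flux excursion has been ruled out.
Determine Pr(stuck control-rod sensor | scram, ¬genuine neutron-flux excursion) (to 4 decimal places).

P(scram | ¬genuine neutron-flux excursion) = 0.02×0.85 + 0.36×0.15 = 0.017000 + 0.054000 = 0.071000
The stuck control-rod sensor-present share is 0.36×0.15 = 0.054000.
P(stuck control-rod sensor | scram, ¬genuine neutron-flux excursion) = 0.054000 / 0.071000 ≈ 0.7606

Pr(stuck control-rod sensor | scram, ¬genuine neutron-flux excursion) ≈ 0.7606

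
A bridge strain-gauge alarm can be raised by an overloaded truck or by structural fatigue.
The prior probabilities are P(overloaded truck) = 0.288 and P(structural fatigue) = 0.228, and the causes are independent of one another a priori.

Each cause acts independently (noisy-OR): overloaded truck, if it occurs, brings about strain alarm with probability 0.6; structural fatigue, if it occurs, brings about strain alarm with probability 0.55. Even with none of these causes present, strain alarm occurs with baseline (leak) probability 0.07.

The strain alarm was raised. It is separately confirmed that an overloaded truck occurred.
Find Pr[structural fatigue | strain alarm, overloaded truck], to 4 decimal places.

Under noisy-OR, P(strain alarm | causes) = 1 − (1−0.07)·∏(1−qᵢ) over the active causes.
By total probability over both values of structural fatigue:
  P(strain alarm | overloaded truck) = 0.628·0.772 + 0.8326·0.228
        = 0.484816 + 0.189833 = 0.674649
The terms with structural fatigue present sum to 0.189833, so
  P(structural fatigue | strain alarm, overloaded truck) = 0.189833 / 0.674649 ≈ 0.2814

Pr[structural fatigue | strain alarm, overloaded truck] ≈ 0.2814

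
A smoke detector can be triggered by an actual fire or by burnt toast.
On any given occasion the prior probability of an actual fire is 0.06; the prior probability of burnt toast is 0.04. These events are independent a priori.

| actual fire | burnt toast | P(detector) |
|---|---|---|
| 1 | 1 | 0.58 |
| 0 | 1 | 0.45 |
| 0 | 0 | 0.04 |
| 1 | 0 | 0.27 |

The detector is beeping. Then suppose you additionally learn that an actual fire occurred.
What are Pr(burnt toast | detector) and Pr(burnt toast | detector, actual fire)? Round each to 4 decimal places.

Pr(burnt toast | detector) ≈ 0.2617; Pr(burnt toast | detector, actual fire) ≈ 0.0822

Enumerate the 4 (actual fire, burnt toast) configurations and weight by the priors:
  P(detector) = 0.04*0.94*0.96 + 0.45*0.94*0.04 + 0.27*0.06*0.96 + 0.58*0.06*0.04
        = 0.036096 + 0.016920 + 0.015552 + 0.001392 = 0.069960
Configurations with burnt toast contribute 0.018312, so
  P(burnt toast | detector) = 0.018312 / 0.069960 ≈ 0.2617

Now also conditioning on actual fire=true:
Sum P(detector|·) weighted by the priors over both values of burnt toast:
  P(detector | actual fire) = 0.27×0.96 + 0.58×0.04
        = 0.259200 + 0.023200 = 0.282400
Configurations with burnt toast contribute 0.023200, so
  P(burnt toast | detector, actual fire) = 0.023200 / 0.282400 ≈ 0.0822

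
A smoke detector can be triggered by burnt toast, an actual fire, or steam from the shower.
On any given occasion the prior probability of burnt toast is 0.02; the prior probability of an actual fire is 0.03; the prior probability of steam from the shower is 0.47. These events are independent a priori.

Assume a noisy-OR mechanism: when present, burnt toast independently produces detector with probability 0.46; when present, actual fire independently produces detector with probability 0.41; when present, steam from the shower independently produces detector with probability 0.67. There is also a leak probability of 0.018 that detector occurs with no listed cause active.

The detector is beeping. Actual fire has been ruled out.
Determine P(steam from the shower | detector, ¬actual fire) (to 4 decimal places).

P(steam from the shower | detector, ¬actual fire) ≈ 0.9570

Under noisy-OR, P(detector | causes) = 1 − (1−0.018)·∏(1−qᵢ) over the active causes.
P(detector | ¬actual fire) = 0.018·0.98·0.53 + 0.67594·0.98·0.47 + 0.46972·0.02·0.53 + 0.825008·0.02·0.47 = 0.009349 + 0.311338 + 0.004979 + 0.007755 = 0.333421
Of this, 0.319093 comes from 0.311338 + 0.007755 (the steam from the shower=true cases).
Hence the posterior is 0.319093/0.333421 ≈ 0.9570.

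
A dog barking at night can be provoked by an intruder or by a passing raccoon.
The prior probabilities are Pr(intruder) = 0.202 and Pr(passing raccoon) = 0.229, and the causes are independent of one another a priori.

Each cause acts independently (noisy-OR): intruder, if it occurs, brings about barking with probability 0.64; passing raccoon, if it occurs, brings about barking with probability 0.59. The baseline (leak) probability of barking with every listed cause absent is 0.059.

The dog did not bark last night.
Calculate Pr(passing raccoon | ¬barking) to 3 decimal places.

Pr(passing raccoon | ¬barking) ≈ 0.109

Under noisy-OR, P(barking | causes) = 1 − (1−0.059)·∏(1−qᵢ) over the active causes.
Sum P(¬barking|·) weighted by the priors over the 4 (intruder, passing raccoon) configurations:
  P(¬barking) = 0.941×0.798×0.771 + 0.38581×0.798×0.229 + 0.33876×0.202×0.771 + 0.138892×0.202×0.229
        = 0.578958 + 0.070504 + 0.052759 + 0.006425 = 0.708646
Configurations with passing raccoon contribute 0.076929, so
  P(passing raccoon | ¬barking) = 0.076929 / 0.708646 ≈ 0.109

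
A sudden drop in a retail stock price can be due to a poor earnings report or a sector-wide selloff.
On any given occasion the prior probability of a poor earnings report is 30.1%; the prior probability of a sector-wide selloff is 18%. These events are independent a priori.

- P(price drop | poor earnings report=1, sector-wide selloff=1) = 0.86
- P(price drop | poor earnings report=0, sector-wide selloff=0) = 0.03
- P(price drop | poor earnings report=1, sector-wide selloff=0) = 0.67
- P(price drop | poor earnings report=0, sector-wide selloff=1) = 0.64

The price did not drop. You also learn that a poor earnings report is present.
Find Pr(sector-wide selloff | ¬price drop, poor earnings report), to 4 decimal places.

Pr(sector-wide selloff | ¬price drop, poor earnings report) ≈ 0.0852

Sum P(¬price drop|·) weighted by the priors over both values of sector-wide selloff:
  P(¬price drop | poor earnings report) = 0.33×0.82 + 0.14×0.18
        = 0.270600 + 0.025200 = 0.295800
Configurations with sector-wide selloff contribute 0.025200, so
  P(sector-wide selloff | ¬price drop, poor earnings report) = 0.025200 / 0.295800 ≈ 0.0852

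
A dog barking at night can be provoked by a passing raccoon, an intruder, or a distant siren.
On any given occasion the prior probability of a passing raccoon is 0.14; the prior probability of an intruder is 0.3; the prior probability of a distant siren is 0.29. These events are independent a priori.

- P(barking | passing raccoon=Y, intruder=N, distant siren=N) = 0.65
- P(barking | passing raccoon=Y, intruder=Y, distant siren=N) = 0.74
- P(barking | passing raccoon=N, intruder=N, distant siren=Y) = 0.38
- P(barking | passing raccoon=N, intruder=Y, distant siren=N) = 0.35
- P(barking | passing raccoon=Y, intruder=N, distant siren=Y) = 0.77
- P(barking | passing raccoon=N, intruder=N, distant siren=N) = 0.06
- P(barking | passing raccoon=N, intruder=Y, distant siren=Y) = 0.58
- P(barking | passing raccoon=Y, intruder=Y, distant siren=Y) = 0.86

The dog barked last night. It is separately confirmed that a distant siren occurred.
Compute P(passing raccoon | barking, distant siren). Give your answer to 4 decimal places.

Numerator (weight on configurations with passing raccoon): 0.075460 + 0.036120 = 0.111580
Normalizer over all consistent configurations: 0.38*0.86*0.7 + 0.58*0.86*0.3 + 0.77*0.14*0.7 + 0.86*0.14*0.3 = 0.489980
P(passing raccoon | barking, distant siren) = 0.111580/0.489980 ≈ 0.2277

P(passing raccoon | barking, distant siren) ≈ 0.2277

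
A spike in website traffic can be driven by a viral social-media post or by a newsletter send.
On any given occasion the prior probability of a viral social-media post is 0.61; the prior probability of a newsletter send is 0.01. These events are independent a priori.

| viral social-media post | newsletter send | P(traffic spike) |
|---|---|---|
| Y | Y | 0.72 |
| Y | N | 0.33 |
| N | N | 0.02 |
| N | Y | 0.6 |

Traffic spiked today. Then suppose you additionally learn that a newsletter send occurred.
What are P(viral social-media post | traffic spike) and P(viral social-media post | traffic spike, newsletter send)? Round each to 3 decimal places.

P(traffic spike) = 0.02*0.39*0.99 + 0.6*0.39*0.01 + 0.33*0.61*0.99 + 0.72*0.61*0.01 = 0.007722 + 0.002340 + 0.199287 + 0.004392 = 0.213741
The viral social-media post-present share is 0.199287 + 0.004392 = 0.203679.
So P(viral social-media post | traffic spike) = 0.203679/0.213741 ≈ 0.953.

Now also conditioning on newsletter send=true:
Weight on viral social-media post=true, given the evidence: 0.72·0.61 = 0.439200
Denominator P(traffic spike | newsletter send): 0.6·0.39 + 0.72·0.61 = 0.673200
Posterior = 0.439200 / 0.673200 ≈ 0.652
Conditioning on newsletter send lowers the posterior on viral social-media post: the classic explaining-away effect in a common-effect structure.

P(viral social-media post | traffic spike) ≈ 0.953; P(viral social-media post | traffic spike, newsletter send) ≈ 0.652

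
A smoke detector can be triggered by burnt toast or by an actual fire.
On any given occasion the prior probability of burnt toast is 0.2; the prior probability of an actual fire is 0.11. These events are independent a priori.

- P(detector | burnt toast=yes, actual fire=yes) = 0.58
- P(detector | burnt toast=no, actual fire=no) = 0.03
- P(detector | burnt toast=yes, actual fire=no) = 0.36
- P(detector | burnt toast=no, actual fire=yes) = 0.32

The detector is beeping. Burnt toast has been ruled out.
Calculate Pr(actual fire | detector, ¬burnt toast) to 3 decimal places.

P(detector | ¬burnt toast) = 0.03*0.89 + 0.32*0.11 = 0.026700 + 0.035200 = 0.061900
Restricting to configurations with actual fire present: 0.32*0.11 = 0.035200.
P(actual fire | detector, ¬burnt toast) = 0.035200 / 0.061900 ≈ 0.569

Pr(actual fire | detector, ¬burnt toast) ≈ 0.569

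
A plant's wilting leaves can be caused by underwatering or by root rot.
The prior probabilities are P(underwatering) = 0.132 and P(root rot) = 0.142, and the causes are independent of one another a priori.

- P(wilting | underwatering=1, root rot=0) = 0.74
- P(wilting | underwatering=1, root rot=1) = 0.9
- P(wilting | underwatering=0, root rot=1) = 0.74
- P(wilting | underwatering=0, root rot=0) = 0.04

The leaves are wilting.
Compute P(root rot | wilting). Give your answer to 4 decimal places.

P(root rot | wilting) ≈ 0.4875

P(wilting) = 0.04×0.868×0.858 + 0.74×0.868×0.142 + 0.74×0.132×0.858 + 0.9×0.132×0.142 = 0.029790 + 0.091209 + 0.083809 + 0.016870 = 0.221678
Of this, 0.108079 comes from 0.091209 + 0.016870 (the root rot=true cases).
Hence the posterior is 0.108079/0.221678 ≈ 0.4875.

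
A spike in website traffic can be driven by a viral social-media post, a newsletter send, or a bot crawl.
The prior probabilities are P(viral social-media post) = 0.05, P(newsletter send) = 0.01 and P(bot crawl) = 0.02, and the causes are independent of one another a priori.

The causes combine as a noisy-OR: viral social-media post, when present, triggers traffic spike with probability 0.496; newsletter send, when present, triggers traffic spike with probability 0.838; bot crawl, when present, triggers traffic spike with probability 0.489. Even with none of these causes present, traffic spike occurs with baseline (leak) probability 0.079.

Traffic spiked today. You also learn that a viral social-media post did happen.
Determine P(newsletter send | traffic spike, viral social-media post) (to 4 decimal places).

P(newsletter send | traffic spike, viral social-media post) ≈ 0.0170

Under noisy-OR, P(traffic spike | causes) = 1 − (1−0.079)·∏(1−qᵢ) over the active causes.
By total probability over the 4 (newsletter send, bot crawl) configurations:
  P(traffic spike | viral social-media post) = 0.535816*0.99*0.98 + 0.762802*0.99*0.02 + 0.924802*0.01*0.98 + 0.961574*0.01*0.02
        = 0.519849 + 0.015103 + 0.009063 + 0.000192 = 0.544207
Configurations with newsletter send contribute 0.009255, so
  P(newsletter send | traffic spike, viral social-media post) = 0.009255 / 0.544207 ≈ 0.0170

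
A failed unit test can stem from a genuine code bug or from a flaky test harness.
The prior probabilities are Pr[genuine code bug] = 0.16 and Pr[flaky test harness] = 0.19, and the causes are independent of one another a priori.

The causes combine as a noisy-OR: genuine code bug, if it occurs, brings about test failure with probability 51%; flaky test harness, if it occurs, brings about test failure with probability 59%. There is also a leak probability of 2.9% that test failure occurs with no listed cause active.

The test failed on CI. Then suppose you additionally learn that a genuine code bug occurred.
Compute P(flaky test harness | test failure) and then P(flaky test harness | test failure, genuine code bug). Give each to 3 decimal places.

P(flaky test harness | test failure) ≈ 0.579; P(flaky test harness | test failure, genuine code bug) ≈ 0.265

Under noisy-OR, P(test failure | causes) = 1 − (1−0.029)·∏(1−qᵢ) over the active causes.
Sum P(test failure|·) weighted by the priors over the 4 (genuine code bug, flaky test harness) configurations:
  P(test failure) = 0.029×0.84×0.81 + 0.60189×0.84×0.19 + 0.52421×0.16×0.81 + 0.804926×0.16×0.19
        = 0.019732 + 0.096062 + 0.067938 + 0.024470 = 0.208202
The terms with flaky test harness present sum to 0.120532, so
  P(flaky test harness | test failure) = 0.120532 / 0.208202 ≈ 0.579

Now also conditioning on genuine code bug=true:
Sum P(test failure|·) weighted by the priors over both values of flaky test harness:
  P(test failure | genuine code bug) = 0.52421*0.81 + 0.804926*0.19
        = 0.424610 + 0.152936 = 0.577546
The terms with flaky test harness present sum to 0.152936, so
  P(flaky test harness | test failure, genuine code bug) = 0.152936 / 0.577546 ≈ 0.265
This is intercausal reasoning (explaining away): once genuine code bug accounts for the test failure, flaky test harness becomes less likely.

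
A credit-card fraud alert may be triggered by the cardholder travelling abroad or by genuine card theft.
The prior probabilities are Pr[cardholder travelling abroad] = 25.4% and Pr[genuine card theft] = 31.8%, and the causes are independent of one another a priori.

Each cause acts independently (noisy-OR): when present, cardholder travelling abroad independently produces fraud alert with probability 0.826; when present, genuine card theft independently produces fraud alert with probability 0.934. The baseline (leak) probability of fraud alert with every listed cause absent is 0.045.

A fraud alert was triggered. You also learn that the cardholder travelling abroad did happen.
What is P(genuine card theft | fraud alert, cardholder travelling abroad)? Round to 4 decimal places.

P(genuine card theft | fraud alert, cardholder travelling abroad) ≈ 0.3561

Under noisy-OR, P(fraud alert | causes) = 1 − (1−0.045)·∏(1−qᵢ) over the active causes.
Sum P(fraud alert|·) weighted by the priors over both values of genuine card theft:
  P(fraud alert | cardholder travelling abroad) = 0.83383*0.682 + 0.989033*0.318
        = 0.568672 + 0.314512 = 0.883184
Configurations with genuine card theft contribute 0.314512, so
  P(genuine card theft | fraud alert, cardholder travelling abroad) = 0.314512 / 0.883184 ≈ 0.3561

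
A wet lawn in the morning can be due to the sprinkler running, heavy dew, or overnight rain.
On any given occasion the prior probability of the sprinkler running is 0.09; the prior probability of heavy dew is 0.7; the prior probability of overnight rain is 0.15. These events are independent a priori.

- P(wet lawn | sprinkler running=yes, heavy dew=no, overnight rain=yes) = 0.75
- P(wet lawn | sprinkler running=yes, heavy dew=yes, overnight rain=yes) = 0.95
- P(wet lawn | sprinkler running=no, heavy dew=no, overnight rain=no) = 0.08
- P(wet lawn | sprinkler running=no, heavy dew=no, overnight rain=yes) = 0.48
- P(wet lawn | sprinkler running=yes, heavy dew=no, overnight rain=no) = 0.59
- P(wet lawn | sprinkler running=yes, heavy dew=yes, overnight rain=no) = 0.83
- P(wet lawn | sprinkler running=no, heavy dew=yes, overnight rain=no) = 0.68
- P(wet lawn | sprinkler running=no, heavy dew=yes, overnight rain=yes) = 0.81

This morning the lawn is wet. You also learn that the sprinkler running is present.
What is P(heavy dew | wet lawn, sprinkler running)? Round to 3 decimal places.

For the numerator, keep only heavy dew=true terms: 0.493850 + 0.099750 = 0.593600
Denominator P(wet lawn | sprinkler running): 0.59·0.3·0.85 + 0.75·0.3·0.15 + 0.83·0.7·0.85 + 0.95·0.7·0.15 = 0.777800
Posterior = 0.593600 / 0.777800 ≈ 0.763

P(heavy dew | wet lawn, sprinkler running) ≈ 0.763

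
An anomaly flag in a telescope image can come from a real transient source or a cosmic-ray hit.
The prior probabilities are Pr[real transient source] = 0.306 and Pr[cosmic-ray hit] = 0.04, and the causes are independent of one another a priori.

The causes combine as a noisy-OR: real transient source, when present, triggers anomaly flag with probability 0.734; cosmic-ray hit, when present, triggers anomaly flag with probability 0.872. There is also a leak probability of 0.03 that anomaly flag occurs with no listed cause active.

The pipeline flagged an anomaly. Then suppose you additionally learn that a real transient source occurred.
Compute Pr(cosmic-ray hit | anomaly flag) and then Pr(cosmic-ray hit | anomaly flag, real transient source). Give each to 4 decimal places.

Pr(cosmic-ray hit | anomaly flag) ≈ 0.1319; Pr(cosmic-ray hit | anomaly flag, real transient source) ≈ 0.0515

Under noisy-OR, P(anomaly flag | causes) = 1 − (1−0.03)·∏(1−qᵢ) over the active causes.
P(anomaly flag) = 0.03·0.694·0.96 + 0.87584·0.694·0.04 + 0.74198·0.306·0.96 + 0.966973·0.306·0.04 = 0.019987 + 0.024313 + 0.217964 + 0.011836 = 0.274100
The cosmic-ray hit-present share is 0.024313 + 0.011836 = 0.036149.
P(cosmic-ray hit | anomaly flag) = 0.036149 / 0.274100 ≈ 0.1319

Now also conditioning on real transient source=true:
Enumerate both values of cosmic-ray hit and weight by the priors:
  P(anomaly flag | real transient source) = 0.74198*0.96 + 0.966973*0.04
        = 0.712301 + 0.038679 = 0.750980
The terms with cosmic-ray hit present sum to 0.038679, so
  P(cosmic-ray hit | anomaly flag, real transient source) = 0.038679 / 0.750980 ≈ 0.0515
— real transient source explains away the evidence for cosmic-ray hit.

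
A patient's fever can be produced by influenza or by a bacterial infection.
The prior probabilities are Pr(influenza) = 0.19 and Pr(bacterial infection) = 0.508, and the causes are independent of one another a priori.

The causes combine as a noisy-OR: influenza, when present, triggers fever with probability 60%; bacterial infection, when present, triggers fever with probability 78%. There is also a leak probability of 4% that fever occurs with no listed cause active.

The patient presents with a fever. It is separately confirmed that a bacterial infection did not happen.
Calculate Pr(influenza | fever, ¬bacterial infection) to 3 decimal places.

Pr(influenza | fever, ¬bacterial infection) ≈ 0.783

Under noisy-OR, P(fever | causes) = 1 − (1−0.04)·∏(1−qᵢ) over the active causes.
For the numerator, keep only influenza=true terms: 0.616·0.19 = 0.117040
Denominator P(fever | ¬bacterial infection): 0.04·0.81 + 0.616·0.19 = 0.149440
P(influenza | fever, ¬bacterial infection) = 0.117040/0.149440 ≈ 0.783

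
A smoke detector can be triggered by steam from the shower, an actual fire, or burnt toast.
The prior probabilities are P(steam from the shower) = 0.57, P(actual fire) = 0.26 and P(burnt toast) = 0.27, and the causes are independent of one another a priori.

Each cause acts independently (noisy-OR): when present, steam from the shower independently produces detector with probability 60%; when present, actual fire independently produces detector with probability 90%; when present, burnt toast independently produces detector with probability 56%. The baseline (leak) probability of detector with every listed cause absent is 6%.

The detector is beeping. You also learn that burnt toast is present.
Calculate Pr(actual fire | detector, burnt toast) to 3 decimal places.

Pr(actual fire | detector, burnt toast) ≈ 0.320

Under noisy-OR, P(detector | causes) = 1 − (1−0.06)·∏(1−qᵢ) over the active causes.
P(detector | burnt toast) = 0.5864·0.43·0.74 + 0.95864·0.43·0.26 + 0.83456·0.57·0.74 + 0.983456·0.57·0.26 = 0.186592 + 0.107176 + 0.352017 + 0.145748 = 0.791533
Restricting to configurations with actual fire present: 0.107176 + 0.145748 = 0.252924.
P(actual fire | detector, burnt toast) = 0.252924 / 0.791533 ≈ 0.320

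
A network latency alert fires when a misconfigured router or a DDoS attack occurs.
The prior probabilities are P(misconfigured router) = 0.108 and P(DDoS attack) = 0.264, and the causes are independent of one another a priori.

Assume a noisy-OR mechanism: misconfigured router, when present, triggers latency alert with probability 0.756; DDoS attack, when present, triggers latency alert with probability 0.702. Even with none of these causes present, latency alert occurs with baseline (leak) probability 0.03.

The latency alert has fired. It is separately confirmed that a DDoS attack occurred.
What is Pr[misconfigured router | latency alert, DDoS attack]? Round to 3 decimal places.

Pr[misconfigured router | latency alert, DDoS attack] ≈ 0.137

Under noisy-OR, P(latency alert | causes) = 1 − (1−0.03)·∏(1−qᵢ) over the active causes.
By total probability over both values of misconfigured router:
  P(latency alert | DDoS attack) = 0.71094*0.892 + 0.929469*0.108
        = 0.634158 + 0.100383 = 0.734541
Keeping only the misconfigured router-present terms gives 0.100383, so
  P(misconfigured router | latency alert, DDoS attack) = 0.100383 / 0.734541 ≈ 0.137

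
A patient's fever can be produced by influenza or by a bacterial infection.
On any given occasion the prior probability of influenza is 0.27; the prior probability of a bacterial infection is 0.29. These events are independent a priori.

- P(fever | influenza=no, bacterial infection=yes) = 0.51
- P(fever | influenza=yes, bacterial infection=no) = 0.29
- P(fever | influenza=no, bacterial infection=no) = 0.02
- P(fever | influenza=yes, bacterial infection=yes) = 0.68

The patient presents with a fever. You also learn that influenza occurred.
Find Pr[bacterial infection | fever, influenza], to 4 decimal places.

Enumerate both values of bacterial infection and weight by the priors:
  P(fever | influenza) = 0.29×0.71 + 0.68×0.29
        = 0.205900 + 0.197200 = 0.403100
Configurations with bacterial infection contribute 0.197200, so
  P(bacterial infection | fever, influenza) = 0.197200 / 0.403100 ≈ 0.4892

Pr[bacterial infection | fever, influenza] ≈ 0.4892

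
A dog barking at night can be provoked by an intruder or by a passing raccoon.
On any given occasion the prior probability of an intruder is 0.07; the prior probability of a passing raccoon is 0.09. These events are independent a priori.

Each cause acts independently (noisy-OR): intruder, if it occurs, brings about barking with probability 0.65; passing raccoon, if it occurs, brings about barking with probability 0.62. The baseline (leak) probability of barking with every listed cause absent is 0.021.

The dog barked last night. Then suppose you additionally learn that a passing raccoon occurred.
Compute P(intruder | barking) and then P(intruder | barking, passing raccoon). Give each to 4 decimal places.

P(intruder | barking) ≈ 0.4024; P(intruder | barking, passing raccoon) ≈ 0.0944

Under noisy-OR, P(barking | causes) = 1 − (1−0.021)·∏(1−qᵢ) over the active causes.
Weight on intruder=true, given the evidence: 0.041873 + 0.005480 = 0.047353
Denominator P(barking): 0.021·0.93·0.91 + 0.62798·0.93·0.09 + 0.65735·0.07·0.91 + 0.869793·0.07·0.09 = 0.117687
P(intruder | barking) = 0.047353/0.117687 ≈ 0.4024

With the extra evidence:
By total probability over both values of intruder:
  P(barking | passing raccoon) = 0.62798·0.93 + 0.869793·0.07
        = 0.584021 + 0.060886 = 0.644907
Keeping only the intruder-present terms gives 0.060886, so
  P(intruder | barking, passing raccoon) = 0.060886 / 0.644907 ≈ 0.0944
Conditioning on passing raccoon lowers the posterior on intruder: the classic explaining-away effect in a common-effect structure.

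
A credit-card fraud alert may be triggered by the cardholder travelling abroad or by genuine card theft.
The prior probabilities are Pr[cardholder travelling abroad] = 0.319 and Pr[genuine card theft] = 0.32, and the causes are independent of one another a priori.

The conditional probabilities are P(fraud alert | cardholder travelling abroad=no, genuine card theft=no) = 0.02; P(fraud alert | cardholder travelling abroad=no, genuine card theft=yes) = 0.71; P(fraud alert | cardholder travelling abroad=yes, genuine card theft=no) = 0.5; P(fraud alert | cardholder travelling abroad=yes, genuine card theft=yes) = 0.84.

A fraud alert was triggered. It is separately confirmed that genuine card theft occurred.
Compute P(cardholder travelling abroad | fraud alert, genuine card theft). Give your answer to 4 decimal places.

P(cardholder travelling abroad | fraud alert, genuine card theft) ≈ 0.3566

P(fraud alert | genuine card theft) = 0.71*0.681 + 0.84*0.319 = 0.483510 + 0.267960 = 0.751470
Of this, 0.267960 comes from 0.84*0.319 (the cardholder travelling abroad=true cases).
P(cardholder travelling abroad | fraud alert, genuine card theft) = 0.267960 / 0.751470 ≈ 0.3566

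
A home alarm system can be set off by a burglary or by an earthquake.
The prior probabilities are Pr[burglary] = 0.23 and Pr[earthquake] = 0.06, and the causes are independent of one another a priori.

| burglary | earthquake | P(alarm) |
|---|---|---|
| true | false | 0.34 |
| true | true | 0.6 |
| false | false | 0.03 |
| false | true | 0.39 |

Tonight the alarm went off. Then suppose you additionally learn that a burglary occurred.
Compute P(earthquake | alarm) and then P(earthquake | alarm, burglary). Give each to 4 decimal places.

By total probability over the 4 (burglary, earthquake) configurations:
  P(alarm) = 0.03·0.77·0.94 + 0.39·0.77·0.06 + 0.34·0.23·0.94 + 0.6·0.23·0.06
        = 0.021714 + 0.018018 + 0.073508 + 0.008280 = 0.121520
The terms with earthquake present sum to 0.026298, so
  P(earthquake | alarm) = 0.026298 / 0.121520 ≈ 0.2164

Now condition on the additional information:
Numerator (weight on configurations with earthquake): 0.6·0.06 = 0.036000
Denominator P(alarm | burglary): 0.34·0.94 + 0.6·0.06 = 0.355600
P(earthquake | alarm, burglary) = 0.036000/0.355600 ≈ 0.1012
— burglary explains away the evidence for earthquake.

P(earthquake | alarm) ≈ 0.2164; P(earthquake | alarm, burglary) ≈ 0.1012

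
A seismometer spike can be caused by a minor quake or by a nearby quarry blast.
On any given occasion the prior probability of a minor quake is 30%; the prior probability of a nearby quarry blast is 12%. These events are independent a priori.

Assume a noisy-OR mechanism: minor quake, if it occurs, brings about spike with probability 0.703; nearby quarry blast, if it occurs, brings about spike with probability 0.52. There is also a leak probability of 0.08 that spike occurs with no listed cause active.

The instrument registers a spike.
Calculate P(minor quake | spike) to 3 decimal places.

Under noisy-OR, P(spike | causes) = 1 − (1−0.08)·∏(1−qᵢ) over the active causes.
Numerator (weight on configurations with minor quake): 0.191865 + 0.031278 = 0.223143
Normalizer over all consistent configurations: 0.08×0.7×0.88 + 0.5584×0.7×0.12 + 0.72676×0.3×0.88 + 0.868845×0.3×0.12 = 0.319329
Posterior = 0.223143 / 0.319329 ≈ 0.699

P(minor quake | spike) ≈ 0.699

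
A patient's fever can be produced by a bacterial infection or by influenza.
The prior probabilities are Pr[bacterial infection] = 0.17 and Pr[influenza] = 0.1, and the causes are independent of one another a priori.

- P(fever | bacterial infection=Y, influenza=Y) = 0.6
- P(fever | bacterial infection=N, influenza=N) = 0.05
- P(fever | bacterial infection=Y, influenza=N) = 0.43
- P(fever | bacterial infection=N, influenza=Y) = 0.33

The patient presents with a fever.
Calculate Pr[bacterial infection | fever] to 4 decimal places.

Pr[bacterial infection | fever] ≈ 0.5400

Sum P(fever|·) weighted by the priors over the 4 (bacterial infection, influenza) configurations:
  P(fever) = 0.05*0.83*0.9 + 0.33*0.83*0.1 + 0.43*0.17*0.9 + 0.6*0.17*0.1
        = 0.037350 + 0.027390 + 0.065790 + 0.010200 = 0.140730
The terms with bacterial infection present sum to 0.075990, so
  P(bacterial infection | fever) = 0.075990 / 0.140730 ≈ 0.5400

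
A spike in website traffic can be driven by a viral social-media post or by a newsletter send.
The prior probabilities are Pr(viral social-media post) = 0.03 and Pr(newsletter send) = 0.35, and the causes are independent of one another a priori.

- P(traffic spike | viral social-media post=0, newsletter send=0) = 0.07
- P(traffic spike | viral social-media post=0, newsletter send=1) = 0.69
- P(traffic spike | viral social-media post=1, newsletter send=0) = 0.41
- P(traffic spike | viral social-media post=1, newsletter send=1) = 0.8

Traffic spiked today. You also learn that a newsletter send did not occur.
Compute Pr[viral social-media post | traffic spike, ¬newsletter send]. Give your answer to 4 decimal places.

P(traffic spike | ¬newsletter send) = 0.07×0.97 + 0.41×0.03 = 0.067900 + 0.012300 = 0.080200
Of this, 0.012300 comes from 0.41×0.03 (the viral social-media post=true cases).
So P(viral social-media post | traffic spike, ¬newsletter send) = 0.012300/0.080200 ≈ 0.1534.

Pr[viral social-media post | traffic spike, ¬newsletter send] ≈ 0.1534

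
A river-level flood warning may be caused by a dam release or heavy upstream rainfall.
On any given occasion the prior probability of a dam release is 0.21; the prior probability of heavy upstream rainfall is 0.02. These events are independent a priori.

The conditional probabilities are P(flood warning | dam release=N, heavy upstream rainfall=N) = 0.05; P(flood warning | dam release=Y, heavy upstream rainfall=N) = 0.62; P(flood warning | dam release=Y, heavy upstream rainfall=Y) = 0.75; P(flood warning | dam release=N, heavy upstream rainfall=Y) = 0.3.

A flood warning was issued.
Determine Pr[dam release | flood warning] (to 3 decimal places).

Enumerate the 4 (dam release, heavy upstream rainfall) configurations and weight by the priors:
  P(flood warning) = 0.05·0.79·0.98 + 0.3·0.79·0.02 + 0.62·0.21·0.98 + 0.75·0.21·0.02
        = 0.038710 + 0.004740 + 0.127596 + 0.003150 = 0.174196
Configurations with dam release contribute 0.130746, so
  P(dam release | flood warning) = 0.130746 / 0.174196 ≈ 0.751

Pr[dam release | flood warning] ≈ 0.751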